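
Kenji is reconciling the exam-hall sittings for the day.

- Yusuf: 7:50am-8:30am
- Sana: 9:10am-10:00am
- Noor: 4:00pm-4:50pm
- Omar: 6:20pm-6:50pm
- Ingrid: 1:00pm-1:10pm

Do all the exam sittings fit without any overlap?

Yes

Sorted by start: Yusuf, Sana, Ingrid, Noor, Omar.
Sana starts after Yusuf ends; Yusuf is clear from here.
Ingrid starts after Sana ends; Sana is clear from here.
Noor starts after Ingrid ends; Ingrid is clear from here.
Omar starts after Noor ends.
Every pair is clear; the schedule has no overlaps.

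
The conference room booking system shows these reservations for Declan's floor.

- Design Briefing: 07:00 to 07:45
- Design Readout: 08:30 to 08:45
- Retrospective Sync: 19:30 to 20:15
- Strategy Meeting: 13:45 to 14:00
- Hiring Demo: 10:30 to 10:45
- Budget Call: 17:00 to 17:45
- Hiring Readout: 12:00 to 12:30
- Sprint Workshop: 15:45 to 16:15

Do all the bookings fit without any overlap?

Yes

Sorted by start: Design Briefing, Design Readout, Hiring Demo, Hiring Readout, Strategy Meeting, Sprint Workshop, Budget Call, Retrospective Sync.
Design Readout starts after Design Briefing ends, so Design Briefing has no further overlaps.
Hiring Demo starts after Design Readout ends, so Design Readout has no further overlaps.
Hiring Readout starts after Hiring Demo ends, so Hiring Demo has no further overlaps.
Strategy Meeting starts after Hiring Readout ends, so Hiring Readout has no further overlaps.
Sprint Workshop starts after Strategy Meeting ends, so Strategy Meeting has no further overlaps.
Budget Call starts after Sprint Workshop ends, so Sprint Workshop has no further overlaps.
Retrospective Sync starts after Budget Call ends.
Every pair is clear; the schedule has no overlaps.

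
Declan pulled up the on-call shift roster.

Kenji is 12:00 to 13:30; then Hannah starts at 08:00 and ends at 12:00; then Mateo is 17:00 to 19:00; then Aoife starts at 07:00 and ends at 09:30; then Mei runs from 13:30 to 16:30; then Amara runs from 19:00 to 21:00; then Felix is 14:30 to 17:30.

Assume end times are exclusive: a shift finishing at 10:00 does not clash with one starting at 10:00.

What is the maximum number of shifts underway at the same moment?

2

Sort all start/end points and keep a running count:
07:00 start Aoife → 1
08:00 start Hannah → 2
09:30 end Aoife → 1
12:00 end Hannah → 0
12:00 start Kenji → 1
13:30 end Kenji → 0
13:30 start Mei → 1
14:30 start Felix → 2
16:30 end Mei → 1
17:00 start Mateo → 2
17:30 end Felix → 1
19:00 end Mateo → 0
19:00 start Amara → 1
21:00 end Amara → 0
Peak is 2, at 08:00 (Aoife, Hannah).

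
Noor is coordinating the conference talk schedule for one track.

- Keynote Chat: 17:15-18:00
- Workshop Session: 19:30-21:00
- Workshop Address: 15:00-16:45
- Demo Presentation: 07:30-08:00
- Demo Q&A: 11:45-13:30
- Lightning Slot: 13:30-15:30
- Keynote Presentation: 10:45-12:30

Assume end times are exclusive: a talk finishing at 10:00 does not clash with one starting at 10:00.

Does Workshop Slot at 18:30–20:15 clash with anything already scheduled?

Yes — it overlaps Workshop Session

Demo Presentation: ends 08:00 at or before Workshop Slot starts 18:30 → clear.
Keynote Presentation: ends 12:30 at or before Workshop Slot starts 18:30 → clear.
Demo Q&A: ends 13:30 at or before Workshop Slot starts 18:30 → clear.
Lightning Slot: ends 15:30 at or before Workshop Slot starts 18:30 → clear.
Workshop Address: ends 16:45 at or before Workshop Slot starts 18:30 → clear.
Keynote Chat: ends 18:00 at or before Workshop Slot starts 18:30 → clear.
Workshop Session: starts 19:30 before Workshop Slot ends 20:15, and ends 21:00 after Workshop Slot starts 18:30 → overlap.
Workshop Slot overlaps Workshop Session.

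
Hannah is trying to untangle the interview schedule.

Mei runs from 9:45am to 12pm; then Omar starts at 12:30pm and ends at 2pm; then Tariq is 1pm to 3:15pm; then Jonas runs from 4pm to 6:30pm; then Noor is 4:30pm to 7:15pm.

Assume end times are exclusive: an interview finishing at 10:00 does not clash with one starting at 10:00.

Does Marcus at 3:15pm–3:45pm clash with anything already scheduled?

No — it doesn't clash with anything

Mei: ends 12pm at or before Marcus starts 3:15pm → clear.
Omar: ends 2pm at or before Marcus starts 3:15pm → clear.
Tariq: ends 3:15pm at or before Marcus starts 3:15pm → clear.
Jonas: starts 4pm at or after Marcus ends 3:45pm → clear.
Noor: starts 4:30pm at or after Marcus ends 3:45pm → clear.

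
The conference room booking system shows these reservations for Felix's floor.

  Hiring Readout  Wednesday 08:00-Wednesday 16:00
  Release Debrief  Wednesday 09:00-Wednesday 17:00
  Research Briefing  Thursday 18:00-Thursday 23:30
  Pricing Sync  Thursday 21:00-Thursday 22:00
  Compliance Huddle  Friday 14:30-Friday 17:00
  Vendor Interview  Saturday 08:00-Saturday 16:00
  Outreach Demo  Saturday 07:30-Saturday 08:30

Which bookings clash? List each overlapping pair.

Sorted by start: Hiring Readout, Release Debrief, Research Briefing, Pricing Sync, Compliance Huddle, Outreach Demo, Vendor Interview.
Release Debrief starts before Hiring Readout ends → Hiring Readout and Release Debrief overlap.
Research Briefing starts after Hiring Readout ends, so nothing later overlaps Hiring Readout either.
Research Briefing starts after Release Debrief ends, so nothing later overlaps Release Debrief either.
Pricing Sync starts before Research Briefing ends → Research Briefing and Pricing Sync overlap.
Compliance Huddle starts after Research Briefing ends, so nothing later overlaps Research Briefing either.
Compliance Huddle starts after Pricing Sync ends, so nothing later overlaps Pricing Sync either.
Outreach Demo starts after Compliance Huddle ends, so nothing later overlaps Compliance Huddle either.
Vendor Interview starts before Outreach Demo ends → Outreach Demo and Vendor Interview overlap.

Hiring Readout & Release Debrief, Outreach Demo & Vendor Interview, Pricing Sync & Research Briefing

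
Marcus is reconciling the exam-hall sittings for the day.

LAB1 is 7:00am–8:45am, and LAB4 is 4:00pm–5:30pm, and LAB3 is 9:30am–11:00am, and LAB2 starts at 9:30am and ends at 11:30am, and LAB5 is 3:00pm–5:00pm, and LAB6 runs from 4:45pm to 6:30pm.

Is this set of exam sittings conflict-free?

Sorted by start: LAB1, LAB2, LAB3, LAB5, LAB4, LAB6.
LAB2 starts after LAB1 ends, so nothing later overlaps LAB1 either.
LAB3 starts before LAB2 ends → LAB2 and LAB3 overlap.
That's a conflict, so the schedule is not conflict-free.

No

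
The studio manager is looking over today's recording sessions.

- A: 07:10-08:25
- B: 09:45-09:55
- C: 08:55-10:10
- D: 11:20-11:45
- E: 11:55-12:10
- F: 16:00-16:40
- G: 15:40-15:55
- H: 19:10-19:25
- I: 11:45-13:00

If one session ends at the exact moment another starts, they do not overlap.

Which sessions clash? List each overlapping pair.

B & C, E & I

Sorted by start: A, C, B, D, I, E, G, F, H.
C starts after A ends; A is clear from here.
B starts before C ends → C and B overlap.
D starts after C ends; C is clear from here.
D starts after B ends; B is clear from here.
I starts exactly when D ends (back-to-back, no overlap); D is clear from here.
E starts before I ends → I and E overlap.
G starts after I ends; I is clear from here.
G starts after E ends; E is clear from here.
F starts after G ends; G is clear from here.
H starts after F ends.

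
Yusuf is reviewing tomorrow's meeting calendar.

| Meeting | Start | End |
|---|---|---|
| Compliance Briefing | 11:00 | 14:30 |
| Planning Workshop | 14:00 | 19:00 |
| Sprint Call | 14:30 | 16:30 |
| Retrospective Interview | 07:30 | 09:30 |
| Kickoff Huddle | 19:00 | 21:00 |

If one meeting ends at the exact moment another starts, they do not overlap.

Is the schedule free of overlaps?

No

Sorted by start: Retrospective Interview, Compliance Briefing, Planning Workshop, Sprint Call, Kickoff Huddle.
Compliance Briefing starts after Retrospective Interview ends; Retrospective Interview is clear from here.
Planning Workshop starts before Compliance Briefing ends → Compliance Briefing and Planning Workshop overlap.
That's a conflict, so the schedule is not conflict-free.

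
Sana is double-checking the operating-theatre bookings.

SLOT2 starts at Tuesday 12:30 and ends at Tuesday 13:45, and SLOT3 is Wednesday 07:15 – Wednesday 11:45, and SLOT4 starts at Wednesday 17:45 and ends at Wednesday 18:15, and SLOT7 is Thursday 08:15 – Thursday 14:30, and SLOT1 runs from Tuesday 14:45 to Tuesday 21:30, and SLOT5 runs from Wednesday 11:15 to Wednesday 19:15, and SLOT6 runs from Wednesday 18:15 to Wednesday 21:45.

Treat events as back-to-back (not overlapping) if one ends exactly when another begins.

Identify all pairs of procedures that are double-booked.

Two intervals overlap when each starts before the other ends.
Sorted by start: SLOT2, SLOT1, SLOT3, SLOT5, SLOT4, SLOT6, SLOT7.
SLOT1 starts after SLOT2 ends, so SLOT2 has no further overlaps.
SLOT3 starts after SLOT1 ends, so SLOT1 has no further overlaps.
SLOT5 starts before SLOT3 ends → SLOT3 and SLOT5 overlap.
SLOT4 starts after SLOT3 ends, so SLOT3 has no further overlaps.
SLOT4 starts before SLOT5 ends → SLOT5 and SLOT4 overlap.
SLOT6 starts before SLOT5 ends → SLOT5 and SLOT6 overlap.
SLOT7 starts after SLOT5 ends.
SLOT6 starts exactly when SLOT4 ends (back-to-back, no overlap), so SLOT4 has no further overlaps.
SLOT7 starts after SLOT6 ends.

SLOT3 & SLOT5, SLOT4 & SLOT5, SLOT5 & SLOT6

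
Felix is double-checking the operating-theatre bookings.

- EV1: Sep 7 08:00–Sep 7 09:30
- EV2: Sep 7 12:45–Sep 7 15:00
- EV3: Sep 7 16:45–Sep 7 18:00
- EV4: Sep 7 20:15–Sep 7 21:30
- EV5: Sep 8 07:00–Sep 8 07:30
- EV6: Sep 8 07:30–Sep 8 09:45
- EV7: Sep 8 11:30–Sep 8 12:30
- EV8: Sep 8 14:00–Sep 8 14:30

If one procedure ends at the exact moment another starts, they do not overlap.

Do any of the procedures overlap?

Sorted by start: EV1, EV2, EV3, EV4, EV5, EV6, EV7, EV8.
EV2 starts after EV1 ends, so EV1 has no further overlaps.
EV3 starts after EV2 ends, so EV2 has no further overlaps.
EV4 starts after EV3 ends, so EV3 has no further overlaps.
EV5 starts after EV4 ends, so EV4 has no further overlaps.
EV6 starts exactly when EV5 ends (back-to-back, no overlap), so EV5 has no further overlaps.
EV7 starts after EV6 ends, so EV6 has no further overlaps.
EV8 starts after EV7 ends.
Every pair is clear; the schedule has no overlaps.

No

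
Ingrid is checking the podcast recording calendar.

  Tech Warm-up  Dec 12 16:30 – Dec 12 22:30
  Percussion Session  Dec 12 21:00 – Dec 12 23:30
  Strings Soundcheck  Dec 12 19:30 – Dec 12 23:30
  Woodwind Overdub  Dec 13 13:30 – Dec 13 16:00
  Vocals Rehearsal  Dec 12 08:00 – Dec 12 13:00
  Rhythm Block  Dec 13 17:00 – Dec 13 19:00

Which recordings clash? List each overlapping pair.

Two intervals overlap when each starts before the other ends.
Sorted by start: Vocals Rehearsal, Tech Warm-up, Strings Soundcheck, Percussion Session, Woodwind Overdub, Rhythm Block.
Tech Warm-up starts after Vocals Rehearsal ends, so nothing later overlaps Vocals Rehearsal either.
Strings Soundcheck starts before Tech Warm-up ends → Tech Warm-up and Strings Soundcheck overlap.
Percussion Session starts before Tech Warm-up ends → Tech Warm-up and Percussion Session overlap.
Woodwind Overdub starts after Tech Warm-up ends, so nothing later overlaps Tech Warm-up either.
Percussion Session starts before Strings Soundcheck ends → Strings Soundcheck and Percussion Session overlap.
Woodwind Overdub starts after Strings Soundcheck ends, so nothing later overlaps Strings Soundcheck either.
Woodwind Overdub starts after Percussion Session ends, so nothing later overlaps Percussion Session either.
Rhythm Block starts after Woodwind Overdub ends.

Percussion Session & Strings Soundcheck, Percussion Session & Tech Warm-up, Strings Soundcheck & Tech Warm-up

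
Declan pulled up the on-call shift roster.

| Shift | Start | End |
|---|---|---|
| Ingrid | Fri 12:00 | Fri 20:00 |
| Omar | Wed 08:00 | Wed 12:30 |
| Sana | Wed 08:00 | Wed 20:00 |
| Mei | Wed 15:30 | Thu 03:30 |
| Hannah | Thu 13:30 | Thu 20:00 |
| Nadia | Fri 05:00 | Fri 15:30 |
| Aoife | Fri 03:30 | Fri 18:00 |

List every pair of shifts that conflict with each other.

Sorted by start: Sana, Omar, Mei, Hannah, Aoife, Nadia, Ingrid.
Omar starts before Sana ends → Sana and Omar overlap.
Mei starts before Sana ends → Sana and Mei overlap.
Hannah starts after Sana ends, so nothing later overlaps Sana either.
Mei starts after Omar ends, so nothing later overlaps Omar either.
Hannah starts after Mei ends, so nothing later overlaps Mei either.
Aoife starts after Hannah ends, so nothing later overlaps Hannah either.
Nadia starts before Aoife ends → Aoife and Nadia overlap.
Ingrid starts before Aoife ends → Aoife and Ingrid overlap.
Ingrid starts before Nadia ends → Nadia and Ingrid overlap.

Aoife & Ingrid, Aoife & Nadia, Ingrid & Nadia, Mei & Sana, Omar & Sana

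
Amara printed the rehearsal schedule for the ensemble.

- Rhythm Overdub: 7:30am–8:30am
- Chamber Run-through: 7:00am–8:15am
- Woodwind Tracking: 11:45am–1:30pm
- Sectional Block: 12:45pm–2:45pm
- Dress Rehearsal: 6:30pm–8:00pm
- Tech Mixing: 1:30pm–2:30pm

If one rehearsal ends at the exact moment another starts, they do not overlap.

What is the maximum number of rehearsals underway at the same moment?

2

Walk through starts and ends in time order (an end at T is processed before a start at T):
7:00am start Chamber Run-through → 1
7:30am start Rhythm Overdub → 2
8:15am end Chamber Run-through → 1
8:30am end Rhythm Overdub → 0
11:45am start Woodwind Tracking → 1
12:45pm start Sectional Block → 2
1:30pm end Woodwind Tracking → 1
1:30pm start Tech Mixing → 2
2:30pm end Tech Mixing → 1
2:45pm end Sectional Block → 0
6:30pm start Dress Rehearsal → 1
8:00pm end Dress Rehearsal → 0
Peak is 2, at 7:30am (Chamber Run-through, Rhythm Overdub).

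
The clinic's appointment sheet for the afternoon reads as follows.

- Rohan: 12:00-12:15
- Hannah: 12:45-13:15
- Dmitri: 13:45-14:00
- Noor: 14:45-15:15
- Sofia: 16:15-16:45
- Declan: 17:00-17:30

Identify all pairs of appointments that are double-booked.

none

Sorted by start: Rohan, Hannah, Dmitri, Noor, Sofia, Declan.
Hannah starts after Rohan ends — done with Rohan.
Dmitri starts after Hannah ends — done with Hannah.
Noor starts after Dmitri ends — done with Dmitri.
Sofia starts after Noor ends — done with Noor.
Declan starts after Sofia ends.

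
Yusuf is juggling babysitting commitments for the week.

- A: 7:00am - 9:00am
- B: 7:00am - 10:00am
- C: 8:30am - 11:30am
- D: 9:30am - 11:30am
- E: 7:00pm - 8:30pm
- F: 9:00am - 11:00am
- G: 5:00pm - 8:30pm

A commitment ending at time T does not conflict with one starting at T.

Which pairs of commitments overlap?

A & B, A & C, B & C, B & D, B & F, C & D, C & F, D & F, E & G

Check each pair: they overlap iff neither finishes before the other starts.
Sorted by start: A, B, C, F, D, G, E.
B starts before A ends → A and B overlap.
C starts before A ends → A and C overlap.
F starts exactly when A ends (back-to-back, no overlap) — done with A.
C starts before B ends → B and C overlap.
F starts before B ends → B and F overlap.
D starts before B ends → B and D overlap.
G starts after B ends — done with B.
F starts before C ends → C and F overlap.
D starts before C ends → C and D overlap.
G starts after C ends — done with C.
D starts before F ends → F and D overlap.
G starts after F ends — done with F.
G starts after D ends — done with D.
E starts before G ends → G and E overlap.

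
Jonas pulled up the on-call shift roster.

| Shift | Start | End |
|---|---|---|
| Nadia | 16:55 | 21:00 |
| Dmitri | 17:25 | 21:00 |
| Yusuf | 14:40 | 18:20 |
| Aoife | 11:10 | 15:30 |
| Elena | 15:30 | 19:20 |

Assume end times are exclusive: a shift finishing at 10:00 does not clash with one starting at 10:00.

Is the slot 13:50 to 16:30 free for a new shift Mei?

No — it overlaps Aoife, Elena, Yusuf

Aoife: starts 11:10 before Mei ends 16:30, and ends 15:30 after Mei starts 13:50 → overlap.
Yusuf: starts 14:40 before Mei ends 16:30, and ends 18:20 after Mei starts 13:50 → overlap.
Elena: starts 15:30 before Mei ends 16:30, and ends 19:20 after Mei starts 13:50 → overlap.
Nadia: starts 16:55 at or after Mei ends 16:30 → clear.
Dmitri: starts 17:25 at or after Mei ends 16:30 → clear.
Mei overlaps Elena, Yusuf, Aoife.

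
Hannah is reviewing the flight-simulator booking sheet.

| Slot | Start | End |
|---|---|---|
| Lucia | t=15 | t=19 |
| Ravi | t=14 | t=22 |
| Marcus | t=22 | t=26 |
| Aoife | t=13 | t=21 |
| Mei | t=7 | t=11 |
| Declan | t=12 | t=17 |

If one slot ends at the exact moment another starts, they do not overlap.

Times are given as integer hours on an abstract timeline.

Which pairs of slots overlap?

Aoife & Declan, Aoife & Lucia, Aoife & Ravi, Declan & Lucia, Declan & Ravi, Lucia & Ravi

Two intervals overlap when each starts before the other ends.
Sorted by start: Mei, Declan, Aoife, Ravi, Lucia, Marcus.
Declan starts after Mei ends; Mei is clear from here.
Aoife starts before Declan ends → Declan and Aoife overlap.
Ravi starts before Declan ends → Declan and Ravi overlap.
Lucia starts before Declan ends → Declan and Lucia overlap.
Marcus starts after Declan ends.
Ravi starts before Aoife ends → Aoife and Ravi overlap.
Lucia starts before Aoife ends → Aoife and Lucia overlap.
Marcus starts after Aoife ends.
Lucia starts before Ravi ends → Ravi and Lucia overlap.
Marcus starts exactly when Ravi ends (back-to-back, no overlap).
Marcus starts after Lucia ends.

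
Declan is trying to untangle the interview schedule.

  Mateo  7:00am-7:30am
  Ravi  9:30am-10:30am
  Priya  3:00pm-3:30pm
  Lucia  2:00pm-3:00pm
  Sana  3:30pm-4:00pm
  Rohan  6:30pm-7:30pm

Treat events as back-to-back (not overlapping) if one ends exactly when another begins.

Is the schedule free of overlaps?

Two intervals overlap when each starts before the other ends.
Sorted by start: Mateo, Ravi, Lucia, Priya, Sana, Rohan.
Ravi starts after Mateo ends; Mateo is clear from here.
Lucia starts after Ravi ends; Ravi is clear from here.
Priya starts exactly when Lucia ends (back-to-back, no overlap); Lucia is clear from here.
Sana starts exactly when Priya ends (back-to-back, no overlap); Priya is clear from here.
Rohan starts after Sana ends.
Every pair is clear; the schedule has no overlaps.

Yes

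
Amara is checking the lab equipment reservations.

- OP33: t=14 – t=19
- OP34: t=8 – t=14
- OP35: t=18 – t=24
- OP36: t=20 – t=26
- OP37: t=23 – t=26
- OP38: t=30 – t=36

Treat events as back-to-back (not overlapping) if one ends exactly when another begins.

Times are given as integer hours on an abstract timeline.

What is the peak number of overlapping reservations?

3

Sort all start/end points and keep a running count:
t=8 start OP34 → 1
t=14 end OP34 → 0
t=14 start OP33 → 1
t=18 start OP35 → 2
t=19 end OP33 → 1
t=20 start OP36 → 2
t=23 start OP37 → 3
t=24 end OP35 → 2
t=26 end OP36 → 1
t=26 end OP37 → 0
t=30 start OP38 → 1
t=36 end OP38 → 0
Peak is 3, at t=23 (OP35, OP36, OP37).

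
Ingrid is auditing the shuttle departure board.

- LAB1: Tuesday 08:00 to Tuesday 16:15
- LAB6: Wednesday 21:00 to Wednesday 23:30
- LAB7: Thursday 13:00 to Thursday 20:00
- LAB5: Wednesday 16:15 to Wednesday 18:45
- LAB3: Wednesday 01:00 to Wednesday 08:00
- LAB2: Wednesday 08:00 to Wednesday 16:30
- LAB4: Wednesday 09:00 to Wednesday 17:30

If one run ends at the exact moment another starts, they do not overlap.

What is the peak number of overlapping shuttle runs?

3

Walk through starts and ends in time order (an end at T is processed before a start at T):
Tuesday 08:00 start LAB1 → 1
Tuesday 16:15 end LAB1 → 0
Wednesday 01:00 start LAB3 → 1
Wednesday 08:00 end LAB3 → 0
Wednesday 08:00 start LAB2 → 1
Wednesday 09:00 start LAB4 → 2
Wednesday 16:15 start LAB5 → 3
Wednesday 16:30 end LAB2 → 2
Wednesday 17:30 end LAB4 → 1
Wednesday 18:45 end LAB5 → 0
Wednesday 21:00 start LAB6 → 1
Wednesday 23:30 end LAB6 → 0
Thursday 13:00 start LAB7 → 1
Thursday 20:00 end LAB7 → 0
Peak is 3, at Wednesday 16:15 (LAB2, LAB4, LAB5).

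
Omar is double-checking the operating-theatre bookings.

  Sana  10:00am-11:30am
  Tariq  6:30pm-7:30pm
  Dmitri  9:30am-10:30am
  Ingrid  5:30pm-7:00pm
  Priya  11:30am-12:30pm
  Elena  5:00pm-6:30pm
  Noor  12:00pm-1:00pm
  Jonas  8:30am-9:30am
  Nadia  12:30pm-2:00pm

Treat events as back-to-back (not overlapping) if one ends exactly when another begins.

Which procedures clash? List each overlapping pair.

Dmitri & Sana, Elena & Ingrid, Ingrid & Tariq, Nadia & Noor, Noor & Priya

Two intervals overlap when each starts before the other ends.
Sorted by start: Jonas, Dmitri, Sana, Priya, Noor, Nadia, Elena, Ingrid, Tariq.
Dmitri starts exactly when Jonas ends (back-to-back, no overlap); Jonas is clear from here.
Sana starts before Dmitri ends → Dmitri and Sana overlap.
Priya starts after Dmitri ends; Dmitri is clear from here.
Priya starts exactly when Sana ends (back-to-back, no overlap); Sana is clear from here.
Noor starts before Priya ends → Priya and Noor overlap.
Nadia starts exactly when Priya ends (back-to-back, no overlap); Priya is clear from here.
Nadia starts before Noor ends → Noor and Nadia overlap.
Elena starts after Noor ends; Noor is clear from here.
Elena starts after Nadia ends; Nadia is clear from here.
Ingrid starts before Elena ends → Elena and Ingrid overlap.
Tariq starts exactly when Elena ends (back-to-back, no overlap).
Tariq starts before Ingrid ends → Ingrid and Tariq overlap.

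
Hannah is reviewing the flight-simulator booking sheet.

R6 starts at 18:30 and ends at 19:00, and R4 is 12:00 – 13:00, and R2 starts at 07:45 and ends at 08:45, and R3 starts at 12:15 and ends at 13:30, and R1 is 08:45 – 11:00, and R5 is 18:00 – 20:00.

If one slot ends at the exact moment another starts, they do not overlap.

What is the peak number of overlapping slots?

2

Sort all start/end points and keep a running count:
07:45 start R2 → 1
08:45 end R2 → 0
08:45 start R1 → 1
11:00 end R1 → 0
12:00 start R4 → 1
12:15 start R3 → 2
13:00 end R4 → 1
13:30 end R3 → 0
18:00 start R5 → 1
18:30 start R6 → 2
19:00 end R6 → 1
20:00 end R5 → 0
Peak is 2, at 12:15 (R3, R4).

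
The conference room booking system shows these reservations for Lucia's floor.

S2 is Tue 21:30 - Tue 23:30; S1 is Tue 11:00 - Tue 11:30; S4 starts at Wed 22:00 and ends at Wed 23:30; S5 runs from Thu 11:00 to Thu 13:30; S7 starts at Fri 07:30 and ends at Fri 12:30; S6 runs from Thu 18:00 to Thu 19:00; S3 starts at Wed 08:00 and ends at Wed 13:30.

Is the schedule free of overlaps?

Sorted by start: S1, S2, S3, S4, S5, S6, S7.
S2 starts after S1 ends, so nothing later overlaps S1 either.
S3 starts after S2 ends, so nothing later overlaps S2 either.
S4 starts after S3 ends, so nothing later overlaps S3 either.
S5 starts after S4 ends, so nothing later overlaps S4 either.
S6 starts after S5 ends, so nothing later overlaps S5 either.
S7 starts after S6 ends.
Every pair is clear; the schedule has no overlaps.

Yes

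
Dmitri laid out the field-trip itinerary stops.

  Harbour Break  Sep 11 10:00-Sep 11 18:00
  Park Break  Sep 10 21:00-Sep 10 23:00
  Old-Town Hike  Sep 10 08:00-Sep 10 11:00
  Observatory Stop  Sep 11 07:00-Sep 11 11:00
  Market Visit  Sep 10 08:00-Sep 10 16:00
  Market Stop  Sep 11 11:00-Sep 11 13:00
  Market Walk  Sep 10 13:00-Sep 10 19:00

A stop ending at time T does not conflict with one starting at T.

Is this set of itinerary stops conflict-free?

No

Sorted by start: Market Visit, Old-Town Hike, Market Walk, Park Break, Observatory Stop, Harbour Break, Market Stop.
Old-Town Hike starts before Market Visit ends → Market Visit and Old-Town Hike overlap.
That's a conflict, so the schedule is not conflict-free.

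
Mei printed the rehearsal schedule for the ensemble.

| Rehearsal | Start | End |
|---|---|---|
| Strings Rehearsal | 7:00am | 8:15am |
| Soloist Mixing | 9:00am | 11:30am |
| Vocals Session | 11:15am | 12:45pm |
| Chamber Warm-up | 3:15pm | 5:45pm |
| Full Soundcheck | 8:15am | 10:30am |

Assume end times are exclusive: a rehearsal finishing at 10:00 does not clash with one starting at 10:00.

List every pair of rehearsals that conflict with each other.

Sorted by start: Strings Rehearsal, Full Soundcheck, Soloist Mixing, Vocals Session, Chamber Warm-up.
Full Soundcheck starts exactly when Strings Rehearsal ends (back-to-back, no overlap) — done with Strings Rehearsal.
Soloist Mixing starts before Full Soundcheck ends → Full Soundcheck and Soloist Mixing overlap.
Vocals Session starts after Full Soundcheck ends — done with Full Soundcheck.
Vocals Session starts before Soloist Mixing ends → Soloist Mixing and Vocals Session overlap.
Chamber Warm-up starts after Soloist Mixing ends.
Chamber Warm-up starts after Vocals Session ends.

Full Soundcheck & Soloist Mixing, Soloist Mixing & Vocals Session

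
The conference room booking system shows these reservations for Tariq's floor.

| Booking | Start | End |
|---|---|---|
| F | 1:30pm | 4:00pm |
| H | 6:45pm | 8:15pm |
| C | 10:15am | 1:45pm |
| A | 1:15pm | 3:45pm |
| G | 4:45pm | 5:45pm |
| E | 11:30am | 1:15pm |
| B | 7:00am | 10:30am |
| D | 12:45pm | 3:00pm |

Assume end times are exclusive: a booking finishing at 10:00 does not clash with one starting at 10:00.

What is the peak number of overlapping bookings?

4

Sweep the timeline, counting +1 at each start and −1 at each end (ends before starts at a tie):
7:00am start B → 1
10:15am start C → 2
10:30am end B → 1
11:30am start E → 2
12:45pm start D → 3
1:15pm end E → 2
1:15pm start A → 3
1:30pm start F → 4
1:45pm end C → 3
3:00pm end D → 2
3:45pm end A → 1
4:00pm end F → 0
4:45pm start G → 1
5:45pm end G → 0
6:45pm start H → 1
8:15pm end H → 0
Peak is 4, at 1:30pm (A, C, D, F).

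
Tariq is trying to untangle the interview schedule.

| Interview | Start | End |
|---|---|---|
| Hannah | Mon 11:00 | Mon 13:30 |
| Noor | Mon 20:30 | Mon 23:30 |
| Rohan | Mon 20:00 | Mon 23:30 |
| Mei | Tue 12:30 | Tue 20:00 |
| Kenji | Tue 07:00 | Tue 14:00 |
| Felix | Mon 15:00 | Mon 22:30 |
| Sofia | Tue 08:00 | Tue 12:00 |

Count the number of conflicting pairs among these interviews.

5

Sorted by start: Hannah, Felix, Rohan, Noor, Kenji, Sofia, Mei.
Felix starts after Hannah ends; Hannah is clear from here.
Rohan starts before Felix ends → Felix and Rohan overlap.
Noor starts before Felix ends → Felix and Noor overlap.
Kenji starts after Felix ends; Felix is clear from here.
Noor starts before Rohan ends → Rohan and Noor overlap.
Kenji starts after Rohan ends; Rohan is clear from here.
Kenji starts after Noor ends; Noor is clear from here.
Sofia starts before Kenji ends → Kenji and Sofia overlap.
Mei starts before Kenji ends → Kenji and Mei overlap.
Mei starts after Sofia ends.
Overlapping pairs: Felix & Noor, Felix & Rohan, Kenji & Mei, Kenji & Sofia, Noor & Rohan — 5 in total.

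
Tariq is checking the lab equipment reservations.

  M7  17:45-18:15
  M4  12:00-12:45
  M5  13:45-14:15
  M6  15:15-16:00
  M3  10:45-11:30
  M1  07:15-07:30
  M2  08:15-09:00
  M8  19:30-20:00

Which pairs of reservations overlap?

no conflicts

Sorted by start: M1, M2, M3, M4, M5, M6, M7, M8.
M2 starts after M1 ends, so M1 has no further overlaps.
M3 starts after M2 ends, so M2 has no further overlaps.
M4 starts after M3 ends, so M3 has no further overlaps.
M5 starts after M4 ends, so M4 has no further overlaps.
M6 starts after M5 ends, so M5 has no further overlaps.
M7 starts after M6 ends, so M6 has no further overlaps.
M8 starts after M7 ends.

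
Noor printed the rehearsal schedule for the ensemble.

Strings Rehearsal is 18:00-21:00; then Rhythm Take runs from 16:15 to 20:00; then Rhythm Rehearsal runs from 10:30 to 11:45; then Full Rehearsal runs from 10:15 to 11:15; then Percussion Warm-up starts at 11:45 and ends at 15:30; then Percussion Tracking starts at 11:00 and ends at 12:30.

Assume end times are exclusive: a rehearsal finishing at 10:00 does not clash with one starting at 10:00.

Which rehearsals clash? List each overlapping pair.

Two intervals overlap when each starts before the other ends.
Sorted by start: Full Rehearsal, Rhythm Rehearsal, Percussion Tracking, Percussion Warm-up, Rhythm Take, Strings Rehearsal.
Rhythm Rehearsal starts before Full Rehearsal ends → Full Rehearsal and Rhythm Rehearsal overlap.
Percussion Tracking starts before Full Rehearsal ends → Full Rehearsal and Percussion Tracking overlap.
Percussion Warm-up starts after Full Rehearsal ends; Full Rehearsal is clear from here.
Percussion Tracking starts before Rhythm Rehearsal ends → Rhythm Rehearsal and Percussion Tracking overlap.
Percussion Warm-up starts exactly when Rhythm Rehearsal ends (back-to-back, no overlap); Rhythm Rehearsal is clear from here.
Percussion Warm-up starts before Percussion Tracking ends → Percussion Tracking and Percussion Warm-up overlap.
Rhythm Take starts after Percussion Tracking ends; Percussion Tracking is clear from here.
Rhythm Take starts after Percussion Warm-up ends; Percussion Warm-up is clear from here.
Strings Rehearsal starts before Rhythm Take ends → Rhythm Take and Strings Rehearsal overlap.

Full Rehearsal & Percussion Tracking, Full Rehearsal & Rhythm Rehearsal, Percussion Tracking & Percussion Warm-up, Percussion Tracking & Rhythm Rehearsal, Rhythm Take & Strings Rehearsal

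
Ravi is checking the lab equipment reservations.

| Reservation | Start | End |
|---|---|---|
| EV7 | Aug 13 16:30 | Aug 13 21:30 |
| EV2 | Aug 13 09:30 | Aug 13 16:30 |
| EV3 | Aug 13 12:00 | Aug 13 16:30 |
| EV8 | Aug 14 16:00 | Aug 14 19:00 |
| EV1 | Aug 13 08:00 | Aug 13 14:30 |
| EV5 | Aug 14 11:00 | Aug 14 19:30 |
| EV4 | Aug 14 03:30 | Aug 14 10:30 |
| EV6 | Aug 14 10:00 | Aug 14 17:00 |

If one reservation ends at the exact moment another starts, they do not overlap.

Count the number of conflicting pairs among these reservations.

Sorted by start: EV1, EV2, EV3, EV7, EV4, EV6, EV5, EV8.
EV2 starts before EV1 ends → EV1 and EV2 overlap.
EV3 starts before EV1 ends → EV1 and EV3 overlap.
EV7 starts after EV1 ends, so EV1 has no further overlaps.
EV3 starts before EV2 ends → EV2 and EV3 overlap.
EV7 starts exactly when EV2 ends (back-to-back, no overlap), so EV2 has no further overlaps.
EV7 starts exactly when EV3 ends (back-to-back, no overlap), so EV3 has no further overlaps.
EV4 starts after EV7 ends, so EV7 has no further overlaps.
EV6 starts before EV4 ends → EV4 and EV6 overlap.
EV5 starts after EV4 ends, so EV4 has no further overlaps.
EV5 starts before EV6 ends → EV6 and EV5 overlap.
EV8 starts before EV6 ends → EV6 and EV8 overlap.
EV8 starts before EV5 ends → EV5 and EV8 overlap.
Overlapping pairs: EV1 & EV2, EV1 & EV3, EV2 & EV3, EV4 & EV6, EV5 & EV6, EV5 & EV8, EV6 & EV8 — 7 in total.

7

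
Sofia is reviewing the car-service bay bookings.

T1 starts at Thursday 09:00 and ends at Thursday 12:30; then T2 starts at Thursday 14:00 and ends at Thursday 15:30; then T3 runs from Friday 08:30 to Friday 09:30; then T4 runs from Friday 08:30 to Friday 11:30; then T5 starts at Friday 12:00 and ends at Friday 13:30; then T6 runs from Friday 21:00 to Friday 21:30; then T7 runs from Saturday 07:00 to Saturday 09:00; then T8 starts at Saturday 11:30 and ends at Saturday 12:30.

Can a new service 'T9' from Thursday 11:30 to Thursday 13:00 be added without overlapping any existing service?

T1: starts Thursday 09:00 before T9 ends Thursday 13:00, and ends Thursday 12:30 after T9 starts Thursday 11:30 → overlap.
T2: starts Thursday 14:00 at or after T9 ends Thursday 13:00 → clear.
T3: starts Friday 08:30 at or after T9 ends Thursday 13:00 → clear.
T4: starts Friday 08:30 at or after T9 ends Thursday 13:00 → clear.
T5: starts Friday 12:00 at or after T9 ends Thursday 13:00 → clear.
T6: starts Friday 21:00 at or after T9 ends Thursday 13:00 → clear.
T7: starts Saturday 07:00 at or after T9 ends Thursday 13:00 → clear.
T8: starts Saturday 11:30 at or after T9 ends Thursday 13:00 → clear.
T9 overlaps T1.

No — it overlaps T1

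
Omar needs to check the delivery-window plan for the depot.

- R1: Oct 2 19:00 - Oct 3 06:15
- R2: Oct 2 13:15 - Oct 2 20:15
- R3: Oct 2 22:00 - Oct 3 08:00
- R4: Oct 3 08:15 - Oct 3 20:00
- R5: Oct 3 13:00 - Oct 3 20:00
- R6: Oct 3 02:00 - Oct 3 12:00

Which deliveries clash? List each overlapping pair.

R1 & R2, R1 & R3, R1 & R6, R3 & R6, R4 & R5, R4 & R6

Two intervals overlap when each starts before the other ends.
Sorted by start: R2, R1, R3, R6, R4, R5.
R1 starts before R2 ends → R2 and R1 overlap.
R3 starts after R2 ends; R2 is clear from here.
R3 starts before R1 ends → R1 and R3 overlap.
R6 starts before R1 ends → R1 and R6 overlap.
R4 starts after R1 ends; R1 is clear from here.
R6 starts before R3 ends → R3 and R6 overlap.
R4 starts after R3 ends; R3 is clear from here.
R4 starts before R6 ends → R6 and R4 overlap.
R5 starts after R6 ends.
R5 starts before R4 ends → R4 and R5 overlap.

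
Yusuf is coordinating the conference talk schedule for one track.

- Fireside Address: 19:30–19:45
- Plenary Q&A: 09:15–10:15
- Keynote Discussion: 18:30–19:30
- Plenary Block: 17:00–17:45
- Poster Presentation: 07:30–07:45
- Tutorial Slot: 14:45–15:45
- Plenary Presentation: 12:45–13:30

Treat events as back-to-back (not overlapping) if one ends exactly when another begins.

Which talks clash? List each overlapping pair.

Sorted by start: Poster Presentation, Plenary Q&A, Plenary Presentation, Tutorial Slot, Plenary Block, Keynote Discussion, Fireside Address.
Plenary Q&A starts after Poster Presentation ends; Poster Presentation is clear from here.
Plenary Presentation starts after Plenary Q&A ends; Plenary Q&A is clear from here.
Tutorial Slot starts after Plenary Presentation ends; Plenary Presentation is clear from here.
Plenary Block starts after Tutorial Slot ends; Tutorial Slot is clear from here.
Keynote Discussion starts after Plenary Block ends; Plenary Block is clear from here.
Fireside Address starts exactly when Keynote Discussion ends (back-to-back, no overlap).

no overlapping pairs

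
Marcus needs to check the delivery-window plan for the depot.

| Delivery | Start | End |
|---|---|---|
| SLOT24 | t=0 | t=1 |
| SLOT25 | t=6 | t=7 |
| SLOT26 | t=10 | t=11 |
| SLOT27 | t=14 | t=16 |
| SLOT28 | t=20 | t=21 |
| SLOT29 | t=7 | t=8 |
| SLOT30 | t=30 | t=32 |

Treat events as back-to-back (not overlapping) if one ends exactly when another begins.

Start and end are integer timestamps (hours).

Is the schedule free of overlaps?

Yes

Sorted by start: SLOT24, SLOT25, SLOT29, SLOT26, SLOT27, SLOT28, SLOT30.
SLOT25 starts after SLOT24 ends, so SLOT24 has no further overlaps.
SLOT29 starts exactly when SLOT25 ends (back-to-back, no overlap), so SLOT25 has no further overlaps.
SLOT26 starts after SLOT29 ends, so SLOT29 has no further overlaps.
SLOT27 starts after SLOT26 ends, so SLOT26 has no further overlaps.
SLOT28 starts after SLOT27 ends, so SLOT27 has no further overlaps.
SLOT30 starts after SLOT28 ends.
Every pair is clear; the schedule has no overlaps.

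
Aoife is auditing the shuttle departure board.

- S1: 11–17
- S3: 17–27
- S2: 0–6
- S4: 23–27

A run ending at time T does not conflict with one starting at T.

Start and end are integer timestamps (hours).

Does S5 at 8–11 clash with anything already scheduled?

S2: ends 6 at or before S5 starts 8 → clear.
S1: starts 11 at or after S5 ends 11 → clear.
S3: starts 17 at or after S5 ends 11 → clear.
S4: starts 23 at or after S5 ends 11 → clear.

No — it doesn't clash with anything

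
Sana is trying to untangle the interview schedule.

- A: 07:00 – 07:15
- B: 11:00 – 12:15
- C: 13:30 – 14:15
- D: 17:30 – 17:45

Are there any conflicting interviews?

No

Sorted by start: A, B, C, D.
B starts after A ends; A is clear from here.
C starts after B ends; B is clear from here.
D starts after C ends.
Every pair is clear; the schedule has no overlaps.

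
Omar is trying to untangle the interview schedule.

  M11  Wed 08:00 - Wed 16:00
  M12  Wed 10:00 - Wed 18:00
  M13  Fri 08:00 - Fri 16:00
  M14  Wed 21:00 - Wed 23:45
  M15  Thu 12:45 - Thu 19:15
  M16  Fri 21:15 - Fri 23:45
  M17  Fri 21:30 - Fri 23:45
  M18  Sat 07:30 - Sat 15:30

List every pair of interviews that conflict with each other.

Sorted by start: M11, M12, M14, M15, M13, M16, M17, M18.
M12 starts before M11 ends → M11 and M12 overlap.
M14 starts after M11 ends; M11 is clear from here.
M14 starts after M12 ends; M12 is clear from here.
M15 starts after M14 ends; M14 is clear from here.
M13 starts after M15 ends; M15 is clear from here.
M16 starts after M13 ends; M13 is clear from here.
M17 starts before M16 ends → M16 and M17 overlap.
M18 starts after M16 ends.
M18 starts after M17 ends.

M11 & M12, M16 & M17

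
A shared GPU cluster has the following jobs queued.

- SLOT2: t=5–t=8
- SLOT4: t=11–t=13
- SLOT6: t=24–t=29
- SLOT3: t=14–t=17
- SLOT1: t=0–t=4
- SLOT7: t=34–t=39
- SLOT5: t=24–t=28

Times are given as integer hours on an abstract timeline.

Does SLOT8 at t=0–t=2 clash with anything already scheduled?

SLOT1: starts t=0 before SLOT8 ends t=2, and ends t=4 after SLOT8 starts t=0 → overlap.
SLOT2: starts t=5 at or after SLOT8 ends t=2 → clear.
SLOT4: starts t=11 at or after SLOT8 ends t=2 → clear.
SLOT3: starts t=14 at or after SLOT8 ends t=2 → clear.
SLOT5: starts t=24 at or after SLOT8 ends t=2 → clear.
SLOT6: starts t=24 at or after SLOT8 ends t=2 → clear.
SLOT7: starts t=34 at or after SLOT8 ends t=2 → clear.
SLOT8 overlaps SLOT1.

Yes — it overlaps SLOT1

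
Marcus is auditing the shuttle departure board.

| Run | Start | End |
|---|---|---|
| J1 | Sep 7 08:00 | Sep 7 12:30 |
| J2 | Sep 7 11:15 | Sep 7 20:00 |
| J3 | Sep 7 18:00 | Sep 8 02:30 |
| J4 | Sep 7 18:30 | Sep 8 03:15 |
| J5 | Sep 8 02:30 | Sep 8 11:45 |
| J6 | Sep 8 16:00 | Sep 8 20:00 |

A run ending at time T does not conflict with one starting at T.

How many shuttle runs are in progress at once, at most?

3

Sort all start/end points and keep a running count:
Sep 7 08:00 start J1 → 1
Sep 7 11:15 start J2 → 2
Sep 7 12:30 end J1 → 1
Sep 7 18:00 start J3 → 2
Sep 7 18:30 start J4 → 3
Sep 7 20:00 end J2 → 2
Sep 8 02:30 end J3 → 1
Sep 8 02:30 start J5 → 2
Sep 8 03:15 end J4 → 1
Sep 8 11:45 end J5 → 0
Sep 8 16:00 start J6 → 1
Sep 8 20:00 end J6 → 0
Peak is 3, at Sep 7 18:30 (J2, J3, J4).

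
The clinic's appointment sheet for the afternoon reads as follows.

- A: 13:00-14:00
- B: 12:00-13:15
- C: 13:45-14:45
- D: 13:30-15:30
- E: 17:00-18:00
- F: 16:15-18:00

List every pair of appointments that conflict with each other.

Sorted by start: B, A, D, C, F, E.
A starts before B ends → B and A overlap.
D starts after B ends, so nothing later overlaps B either.
D starts before A ends → A and D overlap.
C starts before A ends → A and C overlap.
F starts after A ends, so nothing later overlaps A either.
C starts before D ends → D and C overlap.
F starts after D ends, so nothing later overlaps D either.
F starts after C ends, so nothing later overlaps C either.
E starts before F ends → F and E overlap.

A & B, A & C, A & D, C & D, E & F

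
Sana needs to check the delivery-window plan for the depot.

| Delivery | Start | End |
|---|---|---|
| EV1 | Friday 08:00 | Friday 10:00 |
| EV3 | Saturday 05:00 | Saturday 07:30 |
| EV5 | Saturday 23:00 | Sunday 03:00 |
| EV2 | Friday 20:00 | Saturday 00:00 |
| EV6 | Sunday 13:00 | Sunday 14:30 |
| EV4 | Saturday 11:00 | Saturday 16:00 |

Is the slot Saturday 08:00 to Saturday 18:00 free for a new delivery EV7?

No — it overlaps EV4

EV1: ends Friday 10:00 at or before EV7 starts Saturday 08:00 → clear.
EV2: ends Saturday 00:00 at or before EV7 starts Saturday 08:00 → clear.
EV3: ends Saturday 07:30 at or before EV7 starts Saturday 08:00 → clear.
EV4: starts Saturday 11:00 before EV7 ends Saturday 18:00, and ends Saturday 16:00 after EV7 starts Saturday 08:00 → overlap.
EV5: starts Saturday 23:00 at or after EV7 ends Saturday 18:00 → clear.
EV6: starts Sunday 13:00 at or after EV7 ends Saturday 18:00 → clear.
EV7 overlaps EV4.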